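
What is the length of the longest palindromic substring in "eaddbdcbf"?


Input: "eaddbdcbf"
Checking substrings for palindromes:
  [3:6] "dbd" (len 3) => palindrome
  [2:4] "dd" (len 2) => palindrome
Longest palindromic substring: "dbd" with length 3

3


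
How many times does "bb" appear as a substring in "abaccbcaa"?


Searching for "bb" in "abaccbcaa"
Scanning each position:
  Position 0: "ab" => no
  Position 1: "ba" => no
  Position 2: "ac" => no
  Position 3: "cc" => no
  Position 4: "cb" => no
  Position 5: "bc" => no
  Position 6: "ca" => no
  Position 7: "aa" => no
Total occurrences: 0

0


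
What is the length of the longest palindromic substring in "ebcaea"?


Input: "ebcaea"
Checking substrings for palindromes:
  [3:6] "aea" (len 3) => palindrome
Longest palindromic substring: "aea" with length 3

3


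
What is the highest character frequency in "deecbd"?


Input: deecbd
Character counts:
  'b': 1
  'c': 1
  'd': 2
  'e': 2
Maximum frequency: 2

2


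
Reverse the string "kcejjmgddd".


Input: kcejjmgddd
Reading characters right to left:
  Position 9: 'd'
  Position 8: 'd'
  Position 7: 'd'
  Position 6: 'g'
  Position 5: 'm'
  Position 4: 'j'
  Position 3: 'j'
  Position 2: 'e'
  Position 1: 'c'
  Position 0: 'k'
Reversed: dddgmjjeck

dddgmjjeck


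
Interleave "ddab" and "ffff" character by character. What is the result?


Interleaving "ddab" and "ffff":
  Position 0: 'd' from first, 'f' from second => "df"
  Position 1: 'd' from first, 'f' from second => "df"
  Position 2: 'a' from first, 'f' from second => "af"
  Position 3: 'b' from first, 'f' from second => "bf"
Result: dfdfafbf

dfdfafbf


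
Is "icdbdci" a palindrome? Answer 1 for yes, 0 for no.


Input: icdbdci
Reversed: icdbdci
  Compare pos 0 ('i') with pos 6 ('i'): match
  Compare pos 1 ('c') with pos 5 ('c'): match
  Compare pos 2 ('d') with pos 4 ('d'): match
Result: palindrome

1


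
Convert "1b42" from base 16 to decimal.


Input: "1b42" in base 16
Positional expansion:
  Digit '1' (value 1) x 16^3 = 4096
  Digit 'b' (value 11) x 16^2 = 2816
  Digit '4' (value 4) x 16^1 = 64
  Digit '2' (value 2) x 16^0 = 2
Sum = 6978

6978


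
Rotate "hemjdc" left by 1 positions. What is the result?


Input: "hemjdc", rotate left by 1
First 1 characters: "h"
Remaining characters: "emjdc"
Concatenate remaining + first: "emjdc" + "h" = "emjdch"

emjdch


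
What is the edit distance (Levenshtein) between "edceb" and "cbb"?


Computing edit distance: "edceb" -> "cbb"
DP table:
           c    b    b
      0    1    2    3
  e   1    1    2    3
  d   2    2    2    3
  c   3    2    3    3
  e   4    3    3    4
  b   5    4    3    3
Edit distance = dp[5][3] = 3

3


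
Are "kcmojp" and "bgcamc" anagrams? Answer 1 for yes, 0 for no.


Strings: "kcmojp", "bgcamc"
Sorted first:  cjkmop
Sorted second: abccgm
Differ at position 0: 'c' vs 'a' => not anagrams

0


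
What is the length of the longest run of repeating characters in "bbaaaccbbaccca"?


Input: "bbaaaccbbaccca"
Scanning for longest run:
  Position 1 ('b'): continues run of 'b', length=2
  Position 2 ('a'): new char, reset run to 1
  Position 3 ('a'): continues run of 'a', length=2
  Position 4 ('a'): continues run of 'a', length=3
  Position 5 ('c'): new char, reset run to 1
  Position 6 ('c'): continues run of 'c', length=2
  Position 7 ('b'): new char, reset run to 1
  Position 8 ('b'): continues run of 'b', length=2
  Position 9 ('a'): new char, reset run to 1
  Position 10 ('c'): new char, reset run to 1
  Position 11 ('c'): continues run of 'c', length=2
  Position 12 ('c'): continues run of 'c', length=3
  Position 13 ('a'): new char, reset run to 1
Longest run: 'a' with length 3

3


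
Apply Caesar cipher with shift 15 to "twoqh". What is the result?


Caesar cipher: shift "twoqh" by 15
  't' (pos 19) + 15 = pos 8 = 'i'
  'w' (pos 22) + 15 = pos 11 = 'l'
  'o' (pos 14) + 15 = pos 3 = 'd'
  'q' (pos 16) + 15 = pos 5 = 'f'
  'h' (pos 7) + 15 = pos 22 = 'w'
Result: ildfw

ildfw


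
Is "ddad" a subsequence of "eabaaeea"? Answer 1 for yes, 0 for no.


Check if "ddad" is a subsequence of "eabaaeea"
Greedy scan:
  Position 0 ('e'): no match needed
  Position 1 ('a'): no match needed
  Position 2 ('b'): no match needed
  Position 3 ('a'): no match needed
  Position 4 ('a'): no match needed
  Position 5 ('e'): no match needed
  Position 6 ('e'): no match needed
  Position 7 ('a'): no match needed
Only matched 0/4 characters => not a subsequence

0


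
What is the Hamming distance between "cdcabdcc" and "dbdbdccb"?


Comparing "cdcabdcc" and "dbdbdccb" position by position:
  Position 0: 'c' vs 'd' => differ
  Position 1: 'd' vs 'b' => differ
  Position 2: 'c' vs 'd' => differ
  Position 3: 'a' vs 'b' => differ
  Position 4: 'b' vs 'd' => differ
  Position 5: 'd' vs 'c' => differ
  Position 6: 'c' vs 'c' => same
  Position 7: 'c' vs 'b' => differ
Total differences (Hamming distance): 7

7


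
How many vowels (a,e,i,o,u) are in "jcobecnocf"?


Input: jcobecnocf
Checking each character:
  'j' at position 0: consonant
  'c' at position 1: consonant
  'o' at position 2: vowel (running total: 1)
  'b' at position 3: consonant
  'e' at position 4: vowel (running total: 2)
  'c' at position 5: consonant
  'n' at position 6: consonant
  'o' at position 7: vowel (running total: 3)
  'c' at position 8: consonant
  'f' at position 9: consonant
Total vowels: 3

3


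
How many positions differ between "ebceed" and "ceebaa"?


Comparing "ebceed" and "ceebaa" position by position:
  Position 0: 'e' vs 'c' => DIFFER
  Position 1: 'b' vs 'e' => DIFFER
  Position 2: 'c' vs 'e' => DIFFER
  Position 3: 'e' vs 'b' => DIFFER
  Position 4: 'e' vs 'a' => DIFFER
  Position 5: 'd' vs 'a' => DIFFER
Positions that differ: 6

6


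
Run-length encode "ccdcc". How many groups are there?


Input: ccdcc
Scanning for consecutive runs:
  Group 1: 'c' x 2 (positions 0-1)
  Group 2: 'd' x 1 (positions 2-2)
  Group 3: 'c' x 2 (positions 3-4)
Total groups: 3

3


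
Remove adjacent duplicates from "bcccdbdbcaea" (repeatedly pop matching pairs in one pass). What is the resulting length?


Input: bcccdbdbcaea
Stack-based adjacent duplicate removal:
  Read 'b': push. Stack: b
  Read 'c': push. Stack: bc
  Read 'c': matches stack top 'c' => pop. Stack: b
  Read 'c': push. Stack: bc
  Read 'd': push. Stack: bcd
  Read 'b': push. Stack: bcdb
  Read 'd': push. Stack: bcdbd
  Read 'b': push. Stack: bcdbdb
  Read 'c': push. Stack: bcdbdbc
  Read 'a': push. Stack: bcdbdbca
  Read 'e': push. Stack: bcdbdbcae
  Read 'a': push. Stack: bcdbdbcaea
Final stack: "bcdbdbcaea" (length 10)

10


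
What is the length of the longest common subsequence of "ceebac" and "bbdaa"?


LCS of "ceebac" and "bbdaa"
DP table:
           b    b    d    a    a
      0    0    0    0    0    0
  c   0    0    0    0    0    0
  e   0    0    0    0    0    0
  e   0    0    0    0    0    0
  b   0    1    1    1    1    1
  a   0    1    1    1    2    2
  c   0    1    1    1    2    2
LCS length = dp[6][5] = 2

2


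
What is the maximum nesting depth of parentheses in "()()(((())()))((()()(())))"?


Input: "()()(((())()))((()()(())))"
Tracking depth:
  Position 0 '(': depth becomes 1
  Position 1 ')': depth becomes 0
  Position 2 '(': depth becomes 1
  Position 3 ')': depth becomes 0
  Position 4 '(': depth becomes 1
  Position 5 '(': depth becomes 2
  Position 6 '(': depth becomes 3
  Position 7 '(': depth becomes 4
  Position 8 ')': depth becomes 3
  Position 9 ')': depth becomes 2
  Position 10 '(': depth becomes 3
  Position 11 ')': depth becomes 2
  Position 12 ')': depth becomes 1
  Position 13 ')': depth becomes 0
  Position 14 '(': depth becomes 1
  Position 15 '(': depth becomes 2
  Position 16 '(': depth becomes 3
  Position 17 ')': depth becomes 2
  Position 18 '(': depth becomes 3
  Position 19 ')': depth becomes 2
  Position 20 '(': depth becomes 3
  Position 21 '(': depth becomes 4
  Position 22 ')': depth becomes 3
  Position 23 ')': depth becomes 2
  Position 24 ')': depth becomes 1
  Position 25 ')': depth becomes 0
Maximum depth reached: 4

4


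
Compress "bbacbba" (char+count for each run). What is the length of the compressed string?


Input: bbacbba
Runs:
  'b' x 2 => "b2"
  'a' x 1 => "a1"
  'c' x 1 => "c1"
  'b' x 2 => "b2"
  'a' x 1 => "a1"
Compressed: "b2a1c1b2a1"
Compressed length: 10

10


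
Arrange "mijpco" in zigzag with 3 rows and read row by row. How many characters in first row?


Zigzag "mijpco" into 3 rows:
Placing characters:
  'm' => row 0
  'i' => row 1
  'j' => row 2
  'p' => row 1
  'c' => row 0
  'o' => row 1
Rows:
  Row 0: "mc"
  Row 1: "ipo"
  Row 2: "j"
First row length: 2

2


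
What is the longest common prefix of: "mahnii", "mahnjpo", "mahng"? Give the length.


Words: mahnii, mahnjpo, mahng
  Position 0: all 'm' => match
  Position 1: all 'a' => match
  Position 2: all 'h' => match
  Position 3: all 'n' => match
  Position 4: ('i', 'j', 'g') => mismatch, stop
LCP = "mahn" (length 4)

4


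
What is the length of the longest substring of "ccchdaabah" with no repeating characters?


Input: "ccchdaabah"
Sliding window (track last position of each char):
  Position 0 ('c'): window [0,0] length 1 -- new best
  Position 1 ('c'): repeat (last at 0), move window start to 1
  Position 1 ('c'): window [1,1] length 1
  Position 2 ('c'): repeat (last at 1), move window start to 2
  Position 2 ('c'): window [2,2] length 1
  Position 3 ('h'): window [2,3] length 2 -- new best
  Position 4 ('d'): window [2,4] length 3 -- new best
  Position 5 ('a'): window [2,5] length 4 -- new best
  Position 6 ('a'): repeat (last at 5), move window start to 6
  Position 6 ('a'): window [6,6] length 1
  Position 7 ('b'): window [6,7] length 2
  Position 8 ('a'): repeat (last at 6), move window start to 7
  Position 8 ('a'): window [7,8] length 2
  Position 9 ('h'): window [7,9] length 3
Longest substring with no repeats: "chda" with length 4

4


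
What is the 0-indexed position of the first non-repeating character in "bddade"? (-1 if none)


Input: bddade
Character frequencies:
  'a': 1
  'b': 1
  'd': 3
  'e': 1
Scanning left to right for freq == 1:
  Position 0 ('b'): unique! => answer = 0

0


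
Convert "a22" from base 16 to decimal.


Input: "a22" in base 16
Positional expansion:
  Digit 'a' (value 10) x 16^2 = 2560
  Digit '2' (value 2) x 16^1 = 32
  Digit '2' (value 2) x 16^0 = 2
Sum = 2594

2594


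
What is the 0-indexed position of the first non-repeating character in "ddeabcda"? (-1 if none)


Input: ddeabcda
Character frequencies:
  'a': 2
  'b': 1
  'c': 1
  'd': 3
  'e': 1
Scanning left to right for freq == 1:
  Position 0 ('d'): freq=3, skip
  Position 1 ('d'): freq=3, skip
  Position 2 ('e'): unique! => answer = 2

2


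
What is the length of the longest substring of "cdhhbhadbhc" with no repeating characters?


Input: "cdhhbhadbhc"
Sliding window (track last position of each char):
  Position 0 ('c'): window [0,0] length 1 -- new best
  Position 1 ('d'): window [0,1] length 2 -- new best
  Position 2 ('h'): window [0,2] length 3 -- new best
  Position 3 ('h'): repeat (last at 2), move window start to 3
  Position 3 ('h'): window [3,3] length 1
  Position 4 ('b'): window [3,4] length 2
  Position 5 ('h'): repeat (last at 3), move window start to 4
  Position 5 ('h'): window [4,5] length 2
  Position 6 ('a'): window [4,6] length 3
  Position 7 ('d'): window [4,7] length 4 -- new best
  Position 8 ('b'): repeat (last at 4), move window start to 5
  Position 8 ('b'): window [5,8] length 4
  Position 9 ('h'): repeat (last at 5), move window start to 6
  Position 9 ('h'): window [6,9] length 4
  Position 10 ('c'): window [6,10] length 5 -- new best
Longest substring with no repeats: "adbhc" with length 5

5


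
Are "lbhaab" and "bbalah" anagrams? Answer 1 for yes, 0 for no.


Strings: "lbhaab", "bbalah"
Sorted first:  aabbhl
Sorted second: aabbhl
Sorted forms match => anagrams

1


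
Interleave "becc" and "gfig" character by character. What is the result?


Interleaving "becc" and "gfig":
  Position 0: 'b' from first, 'g' from second => "bg"
  Position 1: 'e' from first, 'f' from second => "ef"
  Position 2: 'c' from first, 'i' from second => "ci"
  Position 3: 'c' from first, 'g' from second => "cg"
Result: bgefcicg

bgefcicg


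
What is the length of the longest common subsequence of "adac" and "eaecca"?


LCS of "adac" and "eaecca"
DP table:
           e    a    e    c    c    a
      0    0    0    0    0    0    0
  a   0    0    1    1    1    1    1
  d   0    0    1    1    1    1    1
  a   0    0    1    1    1    1    2
  c   0    0    1    1    2    2    2
LCS length = dp[4][6] = 2

2


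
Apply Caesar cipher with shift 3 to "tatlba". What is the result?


Caesar cipher: shift "tatlba" by 3
  't' (pos 19) + 3 = pos 22 = 'w'
  'a' (pos 0) + 3 = pos 3 = 'd'
  't' (pos 19) + 3 = pos 22 = 'w'
  'l' (pos 11) + 3 = pos 14 = 'o'
  'b' (pos 1) + 3 = pos 4 = 'e'
  'a' (pos 0) + 3 = pos 3 = 'd'
Result: wdwoed

wdwoed


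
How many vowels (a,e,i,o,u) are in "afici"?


Input: afici
Checking each character:
  'a' at position 0: vowel (running total: 1)
  'f' at position 1: consonant
  'i' at position 2: vowel (running total: 2)
  'c' at position 3: consonant
  'i' at position 4: vowel (running total: 3)
Total vowels: 3

3


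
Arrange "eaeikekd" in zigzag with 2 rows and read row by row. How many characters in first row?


Zigzag "eaeikekd" into 2 rows:
Placing characters:
  'e' => row 0
  'a' => row 1
  'e' => row 0
  'i' => row 1
  'k' => row 0
  'e' => row 1
  'k' => row 0
  'd' => row 1
Rows:
  Row 0: "eekk"
  Row 1: "aied"
First row length: 4

4


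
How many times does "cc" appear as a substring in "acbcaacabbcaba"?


Searching for "cc" in "acbcaacabbcaba"
Scanning each position:
  Position 0: "ac" => no
  Position 1: "cb" => no
  Position 2: "bc" => no
  Position 3: "ca" => no
  Position 4: "aa" => no
  Position 5: "ac" => no
  Position 6: "ca" => no
  Position 7: "ab" => no
  Position 8: "bb" => no
  Position 9: "bc" => no
  Position 10: "ca" => no
  Position 11: "ab" => no
  Position 12: "ba" => no
Total occurrences: 0

0


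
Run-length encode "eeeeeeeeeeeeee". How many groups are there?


Input: eeeeeeeeeeeeee
Scanning for consecutive runs:
  Group 1: 'e' x 14 (positions 0-13)
Total groups: 1

1


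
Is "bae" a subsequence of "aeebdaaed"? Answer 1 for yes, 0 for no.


Check if "bae" is a subsequence of "aeebdaaed"
Greedy scan:
  Position 0 ('a'): no match needed
  Position 1 ('e'): no match needed
  Position 2 ('e'): no match needed
  Position 3 ('b'): matches sub[0] = 'b'
  Position 4 ('d'): no match needed
  Position 5 ('a'): matches sub[1] = 'a'
  Position 6 ('a'): no match needed
  Position 7 ('e'): matches sub[2] = 'e'
  Position 8 ('d'): no match needed
All 3 characters matched => is a subsequence

1


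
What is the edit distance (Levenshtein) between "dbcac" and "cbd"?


Computing edit distance: "dbcac" -> "cbd"
DP table:
           c    b    d
      0    1    2    3
  d   1    1    2    2
  b   2    2    1    2
  c   3    2    2    2
  a   4    3    3    3
  c   5    4    4    4
Edit distance = dp[5][3] = 4

4


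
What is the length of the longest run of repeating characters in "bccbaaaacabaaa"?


Input: "bccbaaaacabaaa"
Scanning for longest run:
  Position 1 ('c'): new char, reset run to 1
  Position 2 ('c'): continues run of 'c', length=2
  Position 3 ('b'): new char, reset run to 1
  Position 4 ('a'): new char, reset run to 1
  Position 5 ('a'): continues run of 'a', length=2
  Position 6 ('a'): continues run of 'a', length=3
  Position 7 ('a'): continues run of 'a', length=4
  Position 8 ('c'): new char, reset run to 1
  Position 9 ('a'): new char, reset run to 1
  Position 10 ('b'): new char, reset run to 1
  Position 11 ('a'): new char, reset run to 1
  Position 12 ('a'): continues run of 'a', length=2
  Position 13 ('a'): continues run of 'a', length=3
Longest run: 'a' with length 4

4


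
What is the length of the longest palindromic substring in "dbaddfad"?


Input: "dbaddfad"
Checking substrings for palindromes:
  [3:5] "dd" (len 2) => palindrome
Longest palindromic substring: "dd" with length 2

2


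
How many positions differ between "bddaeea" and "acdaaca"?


Comparing "bddaeea" and "acdaaca" position by position:
  Position 0: 'b' vs 'a' => DIFFER
  Position 1: 'd' vs 'c' => DIFFER
  Position 2: 'd' vs 'd' => same
  Position 3: 'a' vs 'a' => same
  Position 4: 'e' vs 'a' => DIFFER
  Position 5: 'e' vs 'c' => DIFFER
  Position 6: 'a' vs 'a' => same
Positions that differ: 4

4


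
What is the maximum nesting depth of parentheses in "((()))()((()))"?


Input: "((()))()((()))"
Tracking depth:
  Position 0 '(': depth becomes 1
  Position 1 '(': depth becomes 2
  Position 2 '(': depth becomes 3
  Position 3 ')': depth becomes 2
  Position 4 ')': depth becomes 1
  Position 5 ')': depth becomes 0
  Position 6 '(': depth becomes 1
  Position 7 ')': depth becomes 0
  Position 8 '(': depth becomes 1
  Position 9 '(': depth becomes 2
  Position 10 '(': depth becomes 3
  Position 11 ')': depth becomes 2
  Position 12 ')': depth becomes 1
  Position 13 ')': depth becomes 0
Maximum depth reached: 3

3


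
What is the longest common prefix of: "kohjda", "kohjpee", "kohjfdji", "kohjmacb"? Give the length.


Words: kohjda, kohjpee, kohjfdji, kohjmacb
  Position 0: all 'k' => match
  Position 1: all 'o' => match
  Position 2: all 'h' => match
  Position 3: all 'j' => match
  Position 4: ('d', 'p', 'f', 'm') => mismatch, stop
LCP = "kohj" (length 4)

4


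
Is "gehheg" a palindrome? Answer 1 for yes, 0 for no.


Input: gehheg
Reversed: gehheg
  Compare pos 0 ('g') with pos 5 ('g'): match
  Compare pos 1 ('e') with pos 4 ('e'): match
  Compare pos 2 ('h') with pos 3 ('h'): match
Result: palindrome

1


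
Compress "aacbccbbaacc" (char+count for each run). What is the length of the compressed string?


Input: aacbccbbaacc
Runs:
  'a' x 2 => "a2"
  'c' x 1 => "c1"
  'b' x 1 => "b1"
  'c' x 2 => "c2"
  'b' x 2 => "b2"
  'a' x 2 => "a2"
  'c' x 2 => "c2"
Compressed: "a2c1b1c2b2a2c2"
Compressed length: 14

14


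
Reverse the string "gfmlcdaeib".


Input: gfmlcdaeib
Reading characters right to left:
  Position 9: 'b'
  Position 8: 'i'
  Position 7: 'e'
  Position 6: 'a'
  Position 5: 'd'
  Position 4: 'c'
  Position 3: 'l'
  Position 2: 'm'
  Position 1: 'f'
  Position 0: 'g'
Reversed: bieadclmfg

bieadclmfg


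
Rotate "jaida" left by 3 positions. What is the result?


Input: "jaida", rotate left by 3
First 3 characters: "jai"
Remaining characters: "da"
Concatenate remaining + first: "da" + "jai" = "dajai"

dajai


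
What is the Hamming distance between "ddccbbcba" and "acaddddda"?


Comparing "ddccbbcba" and "acaddddda" position by position:
  Position 0: 'd' vs 'a' => differ
  Position 1: 'd' vs 'c' => differ
  Position 2: 'c' vs 'a' => differ
  Position 3: 'c' vs 'd' => differ
  Position 4: 'b' vs 'd' => differ
  Position 5: 'b' vs 'd' => differ
  Position 6: 'c' vs 'd' => differ
  Position 7: 'b' vs 'd' => differ
  Position 8: 'a' vs 'a' => same
Total differences (Hamming distance): 8

8


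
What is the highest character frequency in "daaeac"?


Input: daaeac
Character counts:
  'a': 3
  'c': 1
  'd': 1
  'e': 1
Maximum frequency: 3

3


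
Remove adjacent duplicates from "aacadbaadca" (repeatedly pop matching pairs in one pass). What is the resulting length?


Input: aacadbaadca
Stack-based adjacent duplicate removal:
  Read 'a': push. Stack: a
  Read 'a': matches stack top 'a' => pop. Stack: (empty)
  Read 'c': push. Stack: c
  Read 'a': push. Stack: ca
  Read 'd': push. Stack: cad
  Read 'b': push. Stack: cadb
  Read 'a': push. Stack: cadba
  Read 'a': matches stack top 'a' => pop. Stack: cadb
  Read 'd': push. Stack: cadbd
  Read 'c': push. Stack: cadbdc
  Read 'a': push. Stack: cadbdca
Final stack: "cadbdca" (length 7)

7


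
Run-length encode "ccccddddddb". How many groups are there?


Input: ccccddddddb
Scanning for consecutive runs:
  Group 1: 'c' x 4 (positions 0-3)
  Group 2: 'd' x 6 (positions 4-9)
  Group 3: 'b' x 1 (positions 10-10)
Total groups: 3

3


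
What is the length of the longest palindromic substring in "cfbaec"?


Input: "cfbaec"
Checking substrings for palindromes:
  No multi-char palindromic substrings found
Longest palindromic substring: "c" with length 1

1


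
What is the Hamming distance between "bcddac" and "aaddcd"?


Comparing "bcddac" and "aaddcd" position by position:
  Position 0: 'b' vs 'a' => differ
  Position 1: 'c' vs 'a' => differ
  Position 2: 'd' vs 'd' => same
  Position 3: 'd' vs 'd' => same
  Position 4: 'a' vs 'c' => differ
  Position 5: 'c' vs 'd' => differ
Total differences (Hamming distance): 4

4


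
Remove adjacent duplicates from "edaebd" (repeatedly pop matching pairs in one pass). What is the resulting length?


Input: edaebd
Stack-based adjacent duplicate removal:
  Read 'e': push. Stack: e
  Read 'd': push. Stack: ed
  Read 'a': push. Stack: eda
  Read 'e': push. Stack: edae
  Read 'b': push. Stack: edaeb
  Read 'd': push. Stack: edaebd
Final stack: "edaebd" (length 6)

6


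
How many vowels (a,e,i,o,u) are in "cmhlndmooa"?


Input: cmhlndmooa
Checking each character:
  'c' at position 0: consonant
  'm' at position 1: consonant
  'h' at position 2: consonant
  'l' at position 3: consonant
  'n' at position 4: consonant
  'd' at position 5: consonant
  'm' at position 6: consonant
  'o' at position 7: vowel (running total: 1)
  'o' at position 8: vowel (running total: 2)
  'a' at position 9: vowel (running total: 3)
Total vowels: 3

3


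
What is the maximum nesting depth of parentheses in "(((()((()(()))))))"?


Input: "(((()((()(()))))))"
Tracking depth:
  Position 0 '(': depth becomes 1
  Position 1 '(': depth becomes 2
  Position 2 '(': depth becomes 3
  Position 3 '(': depth becomes 4
  Position 4 ')': depth becomes 3
  Position 5 '(': depth becomes 4
  Position 6 '(': depth becomes 5
  Position 7 '(': depth becomes 6
  Position 8 ')': depth becomes 5
  Position 9 '(': depth becomes 6
  Position 10 '(': depth becomes 7
  Position 11 ')': depth becomes 6
  Position 12 ')': depth becomes 5
  Position 13 ')': depth becomes 4
  Position 14 ')': depth becomes 3
  Position 15 ')': depth becomes 2
  Position 16 ')': depth becomes 1
  Position 17 ')': depth becomes 0
Maximum depth reached: 7

7


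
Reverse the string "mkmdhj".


Input: mkmdhj
Reading characters right to left:
  Position 5: 'j'
  Position 4: 'h'
  Position 3: 'd'
  Position 2: 'm'
  Position 1: 'k'
  Position 0: 'm'
Reversed: jhdmkm

jhdmkm


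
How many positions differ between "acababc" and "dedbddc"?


Comparing "acababc" and "dedbddc" position by position:
  Position 0: 'a' vs 'd' => DIFFER
  Position 1: 'c' vs 'e' => DIFFER
  Position 2: 'a' vs 'd' => DIFFER
  Position 3: 'b' vs 'b' => same
  Position 4: 'a' vs 'd' => DIFFER
  Position 5: 'b' vs 'd' => DIFFER
  Position 6: 'c' vs 'c' => same
Positions that differ: 5

5


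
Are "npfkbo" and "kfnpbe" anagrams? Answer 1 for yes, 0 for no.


Strings: "npfkbo", "kfnpbe"
Sorted first:  bfknop
Sorted second: befknp
Differ at position 1: 'f' vs 'e' => not anagrams

0


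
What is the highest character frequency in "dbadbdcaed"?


Input: dbadbdcaed
Character counts:
  'a': 2
  'b': 2
  'c': 1
  'd': 4
  'e': 1
Maximum frequency: 4

4


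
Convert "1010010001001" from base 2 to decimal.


Input: "1010010001001" in base 2
Positional expansion:
  Digit '1' (value 1) x 2^12 = 4096
  Digit '0' (value 0) x 2^11 = 0
  Digit '1' (value 1) x 2^10 = 1024
  Digit '0' (value 0) x 2^9 = 0
  Digit '0' (value 0) x 2^8 = 0
  Digit '1' (value 1) x 2^7 = 128
  Digit '0' (value 0) x 2^6 = 0
  Digit '0' (value 0) x 2^5 = 0
  Digit '0' (value 0) x 2^4 = 0
  Digit '1' (value 1) x 2^3 = 8
  Digit '0' (value 0) x 2^2 = 0
  Digit '0' (value 0) x 2^1 = 0
  Digit '1' (value 1) x 2^0 = 1
Sum = 5257

5257


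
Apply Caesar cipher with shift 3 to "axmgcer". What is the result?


Caesar cipher: shift "axmgcer" by 3
  'a' (pos 0) + 3 = pos 3 = 'd'
  'x' (pos 23) + 3 = pos 0 = 'a'
  'm' (pos 12) + 3 = pos 15 = 'p'
  'g' (pos 6) + 3 = pos 9 = 'j'
  'c' (pos 2) + 3 = pos 5 = 'f'
  'e' (pos 4) + 3 = pos 7 = 'h'
  'r' (pos 17) + 3 = pos 20 = 'u'
Result: dapjfhu

dapjfhu


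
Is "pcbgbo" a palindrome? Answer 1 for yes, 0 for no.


Input: pcbgbo
Reversed: obgbcp
  Compare pos 0 ('p') with pos 5 ('o'): MISMATCH
  Compare pos 1 ('c') with pos 4 ('b'): MISMATCH
  Compare pos 2 ('b') with pos 3 ('g'): MISMATCH
Result: not a palindrome

0


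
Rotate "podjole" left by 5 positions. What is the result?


Input: "podjole", rotate left by 5
First 5 characters: "podjo"
Remaining characters: "le"
Concatenate remaining + first: "le" + "podjo" = "lepodjo"

lepodjo


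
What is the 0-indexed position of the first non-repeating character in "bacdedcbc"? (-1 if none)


Input: bacdedcbc
Character frequencies:
  'a': 1
  'b': 2
  'c': 3
  'd': 2
  'e': 1
Scanning left to right for freq == 1:
  Position 0 ('b'): freq=2, skip
  Position 1 ('a'): unique! => answer = 1

1


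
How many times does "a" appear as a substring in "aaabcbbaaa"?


Searching for "a" in "aaabcbbaaa"
Scanning each position:
  Position 0: "a" => MATCH
  Position 1: "a" => MATCH
  Position 2: "a" => MATCH
  Position 3: "b" => no
  Position 4: "c" => no
  Position 5: "b" => no
  Position 6: "b" => no
  Position 7: "a" => MATCH
  Position 8: "a" => MATCH
  Position 9: "a" => MATCH
Total occurrences: 6

6


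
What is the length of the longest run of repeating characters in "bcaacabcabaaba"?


Input: "bcaacabcabaaba"
Scanning for longest run:
  Position 1 ('c'): new char, reset run to 1
  Position 2 ('a'): new char, reset run to 1
  Position 3 ('a'): continues run of 'a', length=2
  Position 4 ('c'): new char, reset run to 1
  Position 5 ('a'): new char, reset run to 1
  Position 6 ('b'): new char, reset run to 1
  Position 7 ('c'): new char, reset run to 1
  Position 8 ('a'): new char, reset run to 1
  Position 9 ('b'): new char, reset run to 1
  Position 10 ('a'): new char, reset run to 1
  Position 11 ('a'): continues run of 'a', length=2
  Position 12 ('b'): new char, reset run to 1
  Position 13 ('a'): new char, reset run to 1
Longest run: 'a' with length 2

2


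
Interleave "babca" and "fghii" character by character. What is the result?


Interleaving "babca" and "fghii":
  Position 0: 'b' from first, 'f' from second => "bf"
  Position 1: 'a' from first, 'g' from second => "ag"
  Position 2: 'b' from first, 'h' from second => "bh"
  Position 3: 'c' from first, 'i' from second => "ci"
  Position 4: 'a' from first, 'i' from second => "ai"
Result: bfagbhciai

bfagbhciai


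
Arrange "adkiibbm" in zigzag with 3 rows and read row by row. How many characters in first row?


Zigzag "adkiibbm" into 3 rows:
Placing characters:
  'a' => row 0
  'd' => row 1
  'k' => row 2
  'i' => row 1
  'i' => row 0
  'b' => row 1
  'b' => row 2
  'm' => row 1
Rows:
  Row 0: "ai"
  Row 1: "dibm"
  Row 2: "kb"
First row length: 2

2


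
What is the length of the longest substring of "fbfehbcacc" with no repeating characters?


Input: "fbfehbcacc"
Sliding window (track last position of each char):
  Position 0 ('f'): window [0,0] length 1 -- new best
  Position 1 ('b'): window [0,1] length 2 -- new best
  Position 2 ('f'): repeat (last at 0), move window start to 1
  Position 2 ('f'): window [1,2] length 2
  Position 3 ('e'): window [1,3] length 3 -- new best
  Position 4 ('h'): window [1,4] length 4 -- new best
  Position 5 ('b'): repeat (last at 1), move window start to 2
  Position 5 ('b'): window [2,5] length 4
  Position 6 ('c'): window [2,6] length 5 -- new best
  Position 7 ('a'): window [2,7] length 6 -- new best
  Position 8 ('c'): repeat (last at 6), move window start to 7
  Position 8 ('c'): window [7,8] length 2
  Position 9 ('c'): repeat (last at 8), move window start to 9
  Position 9 ('c'): window [9,9] length 1
Longest substring with no repeats: "fehbca" with length 6

6


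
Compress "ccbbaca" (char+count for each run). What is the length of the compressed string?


Input: ccbbaca
Runs:
  'c' x 2 => "c2"
  'b' x 2 => "b2"
  'a' x 1 => "a1"
  'c' x 1 => "c1"
  'a' x 1 => "a1"
Compressed: "c2b2a1c1a1"
Compressed length: 10

10


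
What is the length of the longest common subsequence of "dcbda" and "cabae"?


LCS of "dcbda" and "cabae"
DP table:
           c    a    b    a    e
      0    0    0    0    0    0
  d   0    0    0    0    0    0
  c   0    1    1    1    1    1
  b   0    1    1    2    2    2
  d   0    1    1    2    2    2
  a   0    1    2    2    3    3
LCS length = dp[5][5] = 3

3


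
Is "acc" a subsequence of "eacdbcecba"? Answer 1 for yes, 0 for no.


Check if "acc" is a subsequence of "eacdbcecba"
Greedy scan:
  Position 0 ('e'): no match needed
  Position 1 ('a'): matches sub[0] = 'a'
  Position 2 ('c'): matches sub[1] = 'c'
  Position 3 ('d'): no match needed
  Position 4 ('b'): no match needed
  Position 5 ('c'): matches sub[2] = 'c'
  Position 6 ('e'): no match needed
  Position 7 ('c'): no match needed
  Position 8 ('b'): no match needed
  Position 9 ('a'): no match needed
All 3 characters matched => is a subsequence

1


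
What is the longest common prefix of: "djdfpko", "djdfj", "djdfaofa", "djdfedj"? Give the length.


Words: djdfpko, djdfj, djdfaofa, djdfedj
  Position 0: all 'd' => match
  Position 1: all 'j' => match
  Position 2: all 'd' => match
  Position 3: all 'f' => match
  Position 4: ('p', 'j', 'a', 'e') => mismatch, stop
LCP = "djdf" (length 4)

4


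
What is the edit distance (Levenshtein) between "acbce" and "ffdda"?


Computing edit distance: "acbce" -> "ffdda"
DP table:
           f    f    d    d    a
      0    1    2    3    4    5
  a   1    1    2    3    4    4
  c   2    2    2    3    4    5
  b   3    3    3    3    4    5
  c   4    4    4    4    4    5
  e   5    5    5    5    5    5
Edit distance = dp[5][5] = 5

5


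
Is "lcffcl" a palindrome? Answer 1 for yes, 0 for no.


Input: lcffcl
Reversed: lcffcl
  Compare pos 0 ('l') with pos 5 ('l'): match
  Compare pos 1 ('c') with pos 4 ('c'): match
  Compare pos 2 ('f') with pos 3 ('f'): match
Result: palindrome

1


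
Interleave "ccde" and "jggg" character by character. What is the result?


Interleaving "ccde" and "jggg":
  Position 0: 'c' from first, 'j' from second => "cj"
  Position 1: 'c' from first, 'g' from second => "cg"
  Position 2: 'd' from first, 'g' from second => "dg"
  Position 3: 'e' from first, 'g' from second => "eg"
Result: cjcgdgeg

cjcgdgeg


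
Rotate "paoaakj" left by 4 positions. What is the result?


Input: "paoaakj", rotate left by 4
First 4 characters: "paoa"
Remaining characters: "akj"
Concatenate remaining + first: "akj" + "paoa" = "akjpaoa"

akjpaoa


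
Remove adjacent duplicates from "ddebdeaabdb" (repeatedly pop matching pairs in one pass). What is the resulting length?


Input: ddebdeaabdb
Stack-based adjacent duplicate removal:
  Read 'd': push. Stack: d
  Read 'd': matches stack top 'd' => pop. Stack: (empty)
  Read 'e': push. Stack: e
  Read 'b': push. Stack: eb
  Read 'd': push. Stack: ebd
  Read 'e': push. Stack: ebde
  Read 'a': push. Stack: ebdea
  Read 'a': matches stack top 'a' => pop. Stack: ebde
  Read 'b': push. Stack: ebdeb
  Read 'd': push. Stack: ebdebd
  Read 'b': push. Stack: ebdebdb
Final stack: "ebdebdb" (length 7)

7


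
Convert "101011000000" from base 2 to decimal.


Input: "101011000000" in base 2
Positional expansion:
  Digit '1' (value 1) x 2^11 = 2048
  Digit '0' (value 0) x 2^10 = 0
  Digit '1' (value 1) x 2^9 = 512
  Digit '0' (value 0) x 2^8 = 0
  Digit '1' (value 1) x 2^7 = 128
  Digit '1' (value 1) x 2^6 = 64
  Digit '0' (value 0) x 2^5 = 0
  Digit '0' (value 0) x 2^4 = 0
  Digit '0' (value 0) x 2^3 = 0
  Digit '0' (value 0) x 2^2 = 0
  Digit '0' (value 0) x 2^1 = 0
  Digit '0' (value 0) x 2^0 = 0
Sum = 2752

2752


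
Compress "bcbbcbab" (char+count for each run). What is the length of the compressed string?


Input: bcbbcbab
Runs:
  'b' x 1 => "b1"
  'c' x 1 => "c1"
  'b' x 2 => "b2"
  'c' x 1 => "c1"
  'b' x 1 => "b1"
  'a' x 1 => "a1"
  'b' x 1 => "b1"
Compressed: "b1c1b2c1b1a1b1"
Compressed length: 14

14


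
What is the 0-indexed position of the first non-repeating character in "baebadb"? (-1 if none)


Input: baebadb
Character frequencies:
  'a': 2
  'b': 3
  'd': 1
  'e': 1
Scanning left to right for freq == 1:
  Position 0 ('b'): freq=3, skip
  Position 1 ('a'): freq=2, skip
  Position 2 ('e'): unique! => answer = 2

2


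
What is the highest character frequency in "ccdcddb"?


Input: ccdcddb
Character counts:
  'b': 1
  'c': 3
  'd': 3
Maximum frequency: 3

3


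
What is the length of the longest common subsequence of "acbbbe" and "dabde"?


LCS of "acbbbe" and "dabde"
DP table:
           d    a    b    d    e
      0    0    0    0    0    0
  a   0    0    1    1    1    1
  c   0    0    1    1    1    1
  b   0    0    1    2    2    2
  b   0    0    1    2    2    2
  b   0    0    1    2    2    2
  e   0    0    1    2    2    3
LCS length = dp[6][5] = 3

3


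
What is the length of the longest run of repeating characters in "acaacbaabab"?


Input: "acaacbaabab"
Scanning for longest run:
  Position 1 ('c'): new char, reset run to 1
  Position 2 ('a'): new char, reset run to 1
  Position 3 ('a'): continues run of 'a', length=2
  Position 4 ('c'): new char, reset run to 1
  Position 5 ('b'): new char, reset run to 1
  Position 6 ('a'): new char, reset run to 1
  Position 7 ('a'): continues run of 'a', length=2
  Position 8 ('b'): new char, reset run to 1
  Position 9 ('a'): new char, reset run to 1
  Position 10 ('b'): new char, reset run to 1
Longest run: 'a' with length 2

2


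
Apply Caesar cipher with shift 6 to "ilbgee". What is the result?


Caesar cipher: shift "ilbgee" by 6
  'i' (pos 8) + 6 = pos 14 = 'o'
  'l' (pos 11) + 6 = pos 17 = 'r'
  'b' (pos 1) + 6 = pos 7 = 'h'
  'g' (pos 6) + 6 = pos 12 = 'm'
  'e' (pos 4) + 6 = pos 10 = 'k'
  'e' (pos 4) + 6 = pos 10 = 'k'
Result: orhmkk

orhmkk


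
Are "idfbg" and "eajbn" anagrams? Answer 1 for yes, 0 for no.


Strings: "idfbg", "eajbn"
Sorted first:  bdfgi
Sorted second: abejn
Differ at position 0: 'b' vs 'a' => not anagrams

0


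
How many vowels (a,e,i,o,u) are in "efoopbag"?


Input: efoopbag
Checking each character:
  'e' at position 0: vowel (running total: 1)
  'f' at position 1: consonant
  'o' at position 2: vowel (running total: 2)
  'o' at position 3: vowel (running total: 3)
  'p' at position 4: consonant
  'b' at position 5: consonant
  'a' at position 6: vowel (running total: 4)
  'g' at position 7: consonant
Total vowels: 4

4


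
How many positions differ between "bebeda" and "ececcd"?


Comparing "bebeda" and "ececcd" position by position:
  Position 0: 'b' vs 'e' => DIFFER
  Position 1: 'e' vs 'c' => DIFFER
  Position 2: 'b' vs 'e' => DIFFER
  Position 3: 'e' vs 'c' => DIFFER
  Position 4: 'd' vs 'c' => DIFFER
  Position 5: 'a' vs 'd' => DIFFER
Positions that differ: 6

6


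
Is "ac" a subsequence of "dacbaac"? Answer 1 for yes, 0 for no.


Check if "ac" is a subsequence of "dacbaac"
Greedy scan:
  Position 0 ('d'): no match needed
  Position 1 ('a'): matches sub[0] = 'a'
  Position 2 ('c'): matches sub[1] = 'c'
  Position 3 ('b'): no match needed
  Position 4 ('a'): no match needed
  Position 5 ('a'): no match needed
  Position 6 ('c'): no match needed
All 2 characters matched => is a subsequence

1


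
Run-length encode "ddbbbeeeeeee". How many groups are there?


Input: ddbbbeeeeeee
Scanning for consecutive runs:
  Group 1: 'd' x 2 (positions 0-1)
  Group 2: 'b' x 3 (positions 2-4)
  Group 3: 'e' x 7 (positions 5-11)
Total groups: 3

3


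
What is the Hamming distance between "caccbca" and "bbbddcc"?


Comparing "caccbca" and "bbbddcc" position by position:
  Position 0: 'c' vs 'b' => differ
  Position 1: 'a' vs 'b' => differ
  Position 2: 'c' vs 'b' => differ
  Position 3: 'c' vs 'd' => differ
  Position 4: 'b' vs 'd' => differ
  Position 5: 'c' vs 'c' => same
  Position 6: 'a' vs 'c' => differ
Total differences (Hamming distance): 6

6


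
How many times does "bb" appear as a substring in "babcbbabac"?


Searching for "bb" in "babcbbabac"
Scanning each position:
  Position 0: "ba" => no
  Position 1: "ab" => no
  Position 2: "bc" => no
  Position 3: "cb" => no
  Position 4: "bb" => MATCH
  Position 5: "ba" => no
  Position 6: "ab" => no
  Position 7: "ba" => no
  Position 8: "ac" => no
Total occurrences: 1

1


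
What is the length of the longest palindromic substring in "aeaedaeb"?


Input: "aeaedaeb"
Checking substrings for palindromes:
  [0:3] "aea" (len 3) => palindrome
  [1:4] "eae" (len 3) => palindrome
Longest palindromic substring: "aea" with length 3

3


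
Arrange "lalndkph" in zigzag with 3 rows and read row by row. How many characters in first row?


Zigzag "lalndkph" into 3 rows:
Placing characters:
  'l' => row 0
  'a' => row 1
  'l' => row 2
  'n' => row 1
  'd' => row 0
  'k' => row 1
  'p' => row 2
  'h' => row 1
Rows:
  Row 0: "ld"
  Row 1: "ankh"
  Row 2: "lp"
First row length: 2

2


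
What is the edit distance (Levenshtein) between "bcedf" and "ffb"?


Computing edit distance: "bcedf" -> "ffb"
DP table:
           f    f    b
      0    1    2    3
  b   1    1    2    2
  c   2    2    2    3
  e   3    3    3    3
  d   4    4    4    4
  f   5    4    4    5
Edit distance = dp[5][3] = 5

5


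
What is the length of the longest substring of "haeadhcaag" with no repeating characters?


Input: "haeadhcaag"
Sliding window (track last position of each char):
  Position 0 ('h'): window [0,0] length 1 -- new best
  Position 1 ('a'): window [0,1] length 2 -- new best
  Position 2 ('e'): window [0,2] length 3 -- new best
  Position 3 ('a'): repeat (last at 1), move window start to 2
  Position 3 ('a'): window [2,3] length 2
  Position 4 ('d'): window [2,4] length 3
  Position 5 ('h'): window [2,5] length 4 -- new best
  Position 6 ('c'): window [2,6] length 5 -- new best
  Position 7 ('a'): repeat (last at 3), move window start to 4
  Position 7 ('a'): window [4,7] length 4
  Position 8 ('a'): repeat (last at 7), move window start to 8
  Position 8 ('a'): window [8,8] length 1
  Position 9 ('g'): window [8,9] length 2
Longest substring with no repeats: "eadhc" with length 5

5


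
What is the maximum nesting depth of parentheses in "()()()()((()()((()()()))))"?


Input: "()()()()((()()((()()()))))"
Tracking depth:
  Position 0 '(': depth becomes 1
  Position 1 ')': depth becomes 0
  Position 2 '(': depth becomes 1
  Position 3 ')': depth becomes 0
  Position 4 '(': depth becomes 1
  Position 5 ')': depth becomes 0
  Position 6 '(': depth becomes 1
  Position 7 ')': depth becomes 0
  Position 8 '(': depth becomes 1
  Position 9 '(': depth becomes 2
  Position 10 '(': depth becomes 3
  Position 11 ')': depth becomes 2
  Position 12 '(': depth becomes 3
  Position 13 ')': depth becomes 2
  Position 14 '(': depth becomes 3
  Position 15 '(': depth becomes 4
  Position 16 '(': depth becomes 5
  Position 17 ')': depth becomes 4
  Position 18 '(': depth becomes 5
  Position 19 ')': depth becomes 4
  Position 20 '(': depth becomes 5
  Position 21 ')': depth becomes 4
  Position 22 ')': depth becomes 3
  Position 23 ')': depth becomes 2
  Position 24 ')': depth becomes 1
  Position 25 ')': depth becomes 0
Maximum depth reached: 5

5


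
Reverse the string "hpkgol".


Input: hpkgol
Reading characters right to left:
  Position 5: 'l'
  Position 4: 'o'
  Position 3: 'g'
  Position 2: 'k'
  Position 1: 'p'
  Position 0: 'h'
Reversed: logkph

logkph


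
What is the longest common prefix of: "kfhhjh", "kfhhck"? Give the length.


Words: kfhhjh, kfhhck
  Position 0: all 'k' => match
  Position 1: all 'f' => match
  Position 2: all 'h' => match
  Position 3: all 'h' => match
  Position 4: ('j', 'c') => mismatch, stop
LCP = "kfhh" (length 4)

4
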